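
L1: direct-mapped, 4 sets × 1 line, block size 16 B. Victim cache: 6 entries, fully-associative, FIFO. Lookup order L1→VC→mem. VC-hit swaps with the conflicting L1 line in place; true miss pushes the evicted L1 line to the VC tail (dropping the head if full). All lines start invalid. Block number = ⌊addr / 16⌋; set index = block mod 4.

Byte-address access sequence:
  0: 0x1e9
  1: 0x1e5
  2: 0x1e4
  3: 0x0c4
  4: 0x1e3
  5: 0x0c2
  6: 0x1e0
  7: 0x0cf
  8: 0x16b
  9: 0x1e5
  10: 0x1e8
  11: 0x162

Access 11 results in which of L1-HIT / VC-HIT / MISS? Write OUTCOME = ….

OUTCOME = VC-HIT

0: 0x1e9 (blk 30, set 2) → MISS  vc=[]
1: 0x1e5 (blk 30, set 2) → L1-HIT  vc=[]
2: 0x1e4 (blk 30, set 2) → L1-HIT  vc=[]
3: 0xc4 (blk 12, set 0) → MISS  vc=[]
4: 0x1e3 (blk 30, set 2) → L1-HIT  vc=[]
5: 0xc2 (blk 12, set 0) → L1-HIT  vc=[]
6: 0x1e0 (blk 30, set 2) → L1-HIT  vc=[]
7: 0xcf (blk 12, set 0) → L1-HIT  vc=[]
8: 0x16b (blk 22, set 2) → MISS  vc=[30]
9: 0x1e5 (blk 30, set 2) → VC-HIT  vc=[22]
10: 0x1e8 (blk 30, set 2) → L1-HIT  vc=[22]
11: 0x162 (blk 22, set 2) → VC-HIT  vc=[30]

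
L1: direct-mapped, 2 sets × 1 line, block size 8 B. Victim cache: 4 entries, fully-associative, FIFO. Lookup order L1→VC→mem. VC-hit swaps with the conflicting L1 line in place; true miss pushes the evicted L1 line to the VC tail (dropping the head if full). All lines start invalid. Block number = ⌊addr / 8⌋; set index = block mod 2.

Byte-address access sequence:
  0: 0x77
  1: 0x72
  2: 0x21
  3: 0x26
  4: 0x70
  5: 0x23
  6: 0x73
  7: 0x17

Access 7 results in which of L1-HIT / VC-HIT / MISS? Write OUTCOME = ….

OUTCOME = MISS

0: 0x77 (blk 14, set 0) → MISS  vc=[]
1: 0x72 (blk 14, set 0) → L1-HIT  vc=[]
2: 0x21 (blk 4, set 0) → MISS  vc=[14]
3: 0x26 (blk 4, set 0) → L1-HIT  vc=[14]
4: 0x70 (blk 14, set 0) → VC-HIT  vc=[4]
5: 0x23 (blk 4, set 0) → VC-HIT  vc=[14]
6: 0x73 (blk 14, set 0) → VC-HIT  vc=[4]
7: 0x17 (blk 2, set 0) → MISS  vc=[4, 14]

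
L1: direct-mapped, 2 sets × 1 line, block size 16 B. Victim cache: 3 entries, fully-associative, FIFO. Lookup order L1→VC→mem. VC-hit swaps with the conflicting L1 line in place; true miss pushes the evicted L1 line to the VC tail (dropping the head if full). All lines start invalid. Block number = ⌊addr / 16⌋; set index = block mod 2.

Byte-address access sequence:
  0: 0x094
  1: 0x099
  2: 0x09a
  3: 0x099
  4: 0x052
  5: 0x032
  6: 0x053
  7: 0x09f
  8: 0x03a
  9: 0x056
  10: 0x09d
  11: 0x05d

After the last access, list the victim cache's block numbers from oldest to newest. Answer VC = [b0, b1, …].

VC = [3, 9]

  [0] addr=0x94 blk=9 s=1: MISS | VC []
  [1] addr=0x99 blk=9 s=1: L1-HIT | VC []
  [2] addr=0x9a blk=9 s=1: L1-HIT | VC []
  [3] addr=0x99 blk=9 s=1: L1-HIT | VC []
  [4] addr=0x52 blk=5 s=1: MISS | VC [9]
  [5] addr=0x32 blk=3 s=1: MISS | VC [9, 5]
  [6] addr=0x53 blk=5 s=1: VC-HIT | VC [9, 3]
  [7] addr=0x9f blk=9 s=1: VC-HIT | VC [5, 3]
  [8] addr=0x3a blk=3 s=1: VC-HIT | VC [5, 9]
  [9] addr=0x56 blk=5 s=1: VC-HIT | VC [3, 9]
  [10] addr=0x9d blk=9 s=1: VC-HIT | VC [3, 5]
  [11] addr=0x5d blk=5 s=1: VC-HIT | VC [3, 9]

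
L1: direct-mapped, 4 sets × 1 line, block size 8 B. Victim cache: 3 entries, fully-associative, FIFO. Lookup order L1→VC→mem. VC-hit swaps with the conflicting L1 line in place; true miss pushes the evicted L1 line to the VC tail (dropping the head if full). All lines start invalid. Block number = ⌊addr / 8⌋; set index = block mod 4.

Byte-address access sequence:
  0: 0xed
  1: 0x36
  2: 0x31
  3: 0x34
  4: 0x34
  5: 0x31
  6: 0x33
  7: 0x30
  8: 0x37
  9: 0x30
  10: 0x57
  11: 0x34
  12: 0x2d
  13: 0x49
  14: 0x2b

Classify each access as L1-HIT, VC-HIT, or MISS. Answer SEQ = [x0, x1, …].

SEQ = [MISS, MISS, L1-HIT, L1-HIT, L1-HIT, L1-HIT, L1-HIT, L1-HIT, L1-HIT, L1-HIT, MISS, VC-HIT, MISS, MISS, VC-HIT]

  [0] addr=0xed blk=29 s=1: MISS | VC []
  [1] addr=0x36 blk=6 s=2: MISS | VC []
  [2] addr=0x31 blk=6 s=2: L1-HIT | VC []
  [3] addr=0x34 blk=6 s=2: L1-HIT | VC []
  [4] addr=0x34 blk=6 s=2: L1-HIT | VC []
  [5] addr=0x31 blk=6 s=2: L1-HIT | VC []
  [6] addr=0x33 blk=6 s=2: L1-HIT | VC []
  [7] addr=0x30 blk=6 s=2: L1-HIT | VC []
  [8] addr=0x37 blk=6 s=2: L1-HIT | VC []
  [9] addr=0x30 blk=6 s=2: L1-HIT | VC []
  [10] addr=0x57 blk=10 s=2: MISS | VC [6]
  [11] addr=0x34 blk=6 s=2: VC-HIT | VC [10]
  [12] addr=0x2d blk=5 s=1: MISS | VC [10, 29]
  [13] addr=0x49 blk=9 s=1: MISS | VC [10, 29, 5]
  [14] addr=0x2b blk=5 s=1: VC-HIT | VC [10, 29, 9]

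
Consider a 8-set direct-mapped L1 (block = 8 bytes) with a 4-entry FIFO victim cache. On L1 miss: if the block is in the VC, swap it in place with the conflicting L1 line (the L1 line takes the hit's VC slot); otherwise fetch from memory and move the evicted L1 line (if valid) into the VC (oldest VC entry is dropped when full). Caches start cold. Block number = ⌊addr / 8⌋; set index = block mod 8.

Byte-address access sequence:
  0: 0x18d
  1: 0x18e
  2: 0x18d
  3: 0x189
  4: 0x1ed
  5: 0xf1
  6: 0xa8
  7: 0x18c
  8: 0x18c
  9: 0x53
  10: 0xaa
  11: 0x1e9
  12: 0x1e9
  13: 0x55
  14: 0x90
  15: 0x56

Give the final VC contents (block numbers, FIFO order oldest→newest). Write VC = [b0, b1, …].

VC = [21, 18]

  [0] addr=0x18d blk=49 s=1: MISS | VC []
  [1] addr=0x18e blk=49 s=1: L1-HIT | VC []
  [2] addr=0x18d blk=49 s=1: L1-HIT | VC []
  [3] addr=0x189 blk=49 s=1: L1-HIT | VC []
  [4] addr=0x1ed blk=61 s=5: MISS | VC []
  [5] addr=0xf1 blk=30 s=6: MISS | VC []
  [6] addr=0xa8 blk=21 s=5: MISS | VC [61]
  [7] addr=0x18c blk=49 s=1: L1-HIT | VC [61]
  [8] addr=0x18c blk=49 s=1: L1-HIT | VC [61]
  [9] addr=0x53 blk=10 s=2: MISS | VC [61]
  [10] addr=0xaa blk=21 s=5: L1-HIT | VC [61]
  [11] addr=0x1e9 blk=61 s=5: VC-HIT | VC [21]
  [12] addr=0x1e9 blk=61 s=5: L1-HIT | VC [21]
  [13] addr=0x55 blk=10 s=2: L1-HIT | VC [21]
  [14] addr=0x90 blk=18 s=2: MISS | VC [21, 10]
  [15] addr=0x56 blk=10 s=2: VC-HIT | VC [21, 18]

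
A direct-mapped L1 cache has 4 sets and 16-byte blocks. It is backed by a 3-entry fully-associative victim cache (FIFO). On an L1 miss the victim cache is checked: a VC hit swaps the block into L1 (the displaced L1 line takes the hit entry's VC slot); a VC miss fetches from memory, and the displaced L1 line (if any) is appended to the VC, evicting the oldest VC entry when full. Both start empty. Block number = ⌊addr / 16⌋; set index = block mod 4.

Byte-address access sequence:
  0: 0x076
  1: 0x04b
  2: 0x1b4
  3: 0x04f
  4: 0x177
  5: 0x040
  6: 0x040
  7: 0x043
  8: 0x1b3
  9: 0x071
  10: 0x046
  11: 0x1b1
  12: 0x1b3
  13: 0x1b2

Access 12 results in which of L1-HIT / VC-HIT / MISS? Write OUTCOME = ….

OUTCOME = L1-HIT

  [0] addr=0x76 blk=7 s=3: MISS | VC []
  [1] addr=0x4b blk=4 s=0: MISS | VC []
  [2] addr=0x1b4 blk=27 s=3: MISS | VC [7]
  [3] addr=0x4f blk=4 s=0: L1-HIT | VC [7]
  [4] addr=0x177 blk=23 s=3: MISS | VC [7, 27]
  [5] addr=0x40 blk=4 s=0: L1-HIT | VC [7, 27]
  [6] addr=0x40 blk=4 s=0: L1-HIT | VC [7, 27]
  [7] addr=0x43 blk=4 s=0: L1-HIT | VC [7, 27]
  [8] addr=0x1b3 blk=27 s=3: VC-HIT | VC [7, 23]
  [9] addr=0x71 blk=7 s=3: VC-HIT | VC [27, 23]
  [10] addr=0x46 blk=4 s=0: L1-HIT | VC [27, 23]
  [11] addr=0x1b1 blk=27 s=3: VC-HIT | VC [7, 23]
  [12] addr=0x1b3 blk=27 s=3: L1-HIT | VC [7, 23]
  [13] addr=0x1b2 blk=27 s=3: L1-HIT | VC [7, 23]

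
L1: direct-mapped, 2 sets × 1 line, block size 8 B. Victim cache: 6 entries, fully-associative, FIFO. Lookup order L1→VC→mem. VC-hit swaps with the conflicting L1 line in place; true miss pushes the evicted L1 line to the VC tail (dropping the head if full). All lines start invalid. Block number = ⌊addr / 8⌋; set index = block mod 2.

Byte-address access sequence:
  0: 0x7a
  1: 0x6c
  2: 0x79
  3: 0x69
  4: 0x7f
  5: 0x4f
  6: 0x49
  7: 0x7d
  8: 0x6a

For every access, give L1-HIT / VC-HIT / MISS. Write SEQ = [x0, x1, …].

SEQ = [MISS, MISS, VC-HIT, VC-HIT, VC-HIT, MISS, L1-HIT, VC-HIT, VC-HIT]

#0 0x7a→b15/s1 MISS; vc=[]
#1 0x6c→b13/s1 MISS; vc=[15]
#2 0x79→b15/s1 VC-HIT; vc=[13]
#3 0x69→b13/s1 VC-HIT; vc=[15]
#4 0x7f→b15/s1 VC-HIT; vc=[13]
#5 0x4f→b9/s1 MISS; vc=[13,15]
#6 0x49→b9/s1 L1-HIT; vc=[13,15]
#7 0x7d→b15/s1 VC-HIT; vc=[13,9]
#8 0x6a→b13/s1 VC-HIT; vc=[15,9]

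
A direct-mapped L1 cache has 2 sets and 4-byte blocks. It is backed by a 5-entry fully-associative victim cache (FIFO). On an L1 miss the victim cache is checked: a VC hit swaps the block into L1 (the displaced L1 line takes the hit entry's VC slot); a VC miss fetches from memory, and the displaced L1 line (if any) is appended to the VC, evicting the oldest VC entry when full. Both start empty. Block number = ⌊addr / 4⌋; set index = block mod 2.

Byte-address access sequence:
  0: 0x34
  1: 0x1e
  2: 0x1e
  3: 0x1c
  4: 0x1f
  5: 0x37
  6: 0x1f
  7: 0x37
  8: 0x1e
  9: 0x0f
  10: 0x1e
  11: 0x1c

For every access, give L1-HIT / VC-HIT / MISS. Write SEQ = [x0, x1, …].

#0 0x34→b13/s1 MISS; vc=[]
#1 0x1e→b7/s1 MISS; vc=[13]
#2 0x1e→b7/s1 L1-HIT; vc=[13]
#3 0x1c→b7/s1 L1-HIT; vc=[13]
#4 0x1f→b7/s1 L1-HIT; vc=[13]
#5 0x37→b13/s1 VC-HIT; vc=[7]
#6 0x1f→b7/s1 VC-HIT; vc=[13]
#7 0x37→b13/s1 VC-HIT; vc=[7]
#8 0x1e→b7/s1 VC-HIT; vc=[13]
#9 0xf→b3/s1 MISS; vc=[13,7]
#10 0x1e→b7/s1 VC-HIT; vc=[13,3]
#11 0x1c→b7/s1 L1-HIT; vc=[13,3]

SEQ = [MISS, MISS, L1-HIT, L1-HIT, L1-HIT, VC-HIT, VC-HIT, VC-HIT, VC-HIT, MISS, VC-HIT, L1-HIT]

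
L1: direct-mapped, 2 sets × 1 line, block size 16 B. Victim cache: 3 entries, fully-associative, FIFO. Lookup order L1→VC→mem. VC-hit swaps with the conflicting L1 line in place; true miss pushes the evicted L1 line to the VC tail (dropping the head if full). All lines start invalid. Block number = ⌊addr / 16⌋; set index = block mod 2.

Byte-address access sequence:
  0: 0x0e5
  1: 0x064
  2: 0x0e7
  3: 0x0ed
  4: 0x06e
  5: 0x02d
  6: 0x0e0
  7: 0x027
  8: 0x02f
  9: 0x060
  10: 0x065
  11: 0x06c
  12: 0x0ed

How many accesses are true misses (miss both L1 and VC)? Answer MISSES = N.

#0 0xe5→b14/s0 MISS; vc=[]
#1 0x64→b6/s0 MISS; vc=[14]
#2 0xe7→b14/s0 VC-HIT; vc=[6]
#3 0xed→b14/s0 L1-HIT; vc=[6]
#4 0x6e→b6/s0 VC-HIT; vc=[14]
#5 0x2d→b2/s0 MISS; vc=[14,6]
#6 0xe0→b14/s0 VC-HIT; vc=[2,6]
#7 0x27→b2/s0 VC-HIT; vc=[14,6]
#8 0x2f→b2/s0 L1-HIT; vc=[14,6]
#9 0x60→b6/s0 VC-HIT; vc=[14,2]
#10 0x65→b6/s0 L1-HIT; vc=[14,2]
#11 0x6c→b6/s0 L1-HIT; vc=[14,2]
#12 0xed→b14/s0 VC-HIT; vc=[6,2]

MISSES = 3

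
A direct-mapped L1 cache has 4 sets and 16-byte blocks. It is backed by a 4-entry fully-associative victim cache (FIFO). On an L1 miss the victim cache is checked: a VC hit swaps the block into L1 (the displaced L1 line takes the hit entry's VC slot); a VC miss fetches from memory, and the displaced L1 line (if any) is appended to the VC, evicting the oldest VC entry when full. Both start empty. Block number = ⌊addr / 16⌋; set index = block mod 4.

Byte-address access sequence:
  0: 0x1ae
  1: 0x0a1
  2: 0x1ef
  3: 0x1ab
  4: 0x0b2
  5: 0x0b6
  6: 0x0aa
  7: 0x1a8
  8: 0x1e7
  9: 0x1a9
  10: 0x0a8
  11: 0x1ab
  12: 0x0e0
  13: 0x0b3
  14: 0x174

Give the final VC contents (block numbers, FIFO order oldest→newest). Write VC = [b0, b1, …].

VC = [30, 10, 26, 11]

  [0] addr=0x1ae blk=26 s=2: MISS | VC []
  [1] addr=0xa1 blk=10 s=2: MISS | VC [26]
  [2] addr=0x1ef blk=30 s=2: MISS | VC [26, 10]
  [3] addr=0x1ab blk=26 s=2: VC-HIT | VC [30, 10]
  [4] addr=0xb2 blk=11 s=3: MISS | VC [30, 10]
  [5] addr=0xb6 blk=11 s=3: L1-HIT | VC [30, 10]
  [6] addr=0xaa blk=10 s=2: VC-HIT | VC [30, 26]
  [7] addr=0x1a8 blk=26 s=2: VC-HIT | VC [30, 10]
  [8] addr=0x1e7 blk=30 s=2: VC-HIT | VC [26, 10]
  [9] addr=0x1a9 blk=26 s=2: VC-HIT | VC [30, 10]
  [10] addr=0xa8 blk=10 s=2: VC-HIT | VC [30, 26]
  [11] addr=0x1ab blk=26 s=2: VC-HIT | VC [30, 10]
  [12] addr=0xe0 blk=14 s=2: MISS | VC [30, 10, 26]
  [13] addr=0xb3 blk=11 s=3: L1-HIT | VC [30, 10, 26]
  [14] addr=0x174 blk=23 s=3: MISS | VC [30, 10, 26, 11]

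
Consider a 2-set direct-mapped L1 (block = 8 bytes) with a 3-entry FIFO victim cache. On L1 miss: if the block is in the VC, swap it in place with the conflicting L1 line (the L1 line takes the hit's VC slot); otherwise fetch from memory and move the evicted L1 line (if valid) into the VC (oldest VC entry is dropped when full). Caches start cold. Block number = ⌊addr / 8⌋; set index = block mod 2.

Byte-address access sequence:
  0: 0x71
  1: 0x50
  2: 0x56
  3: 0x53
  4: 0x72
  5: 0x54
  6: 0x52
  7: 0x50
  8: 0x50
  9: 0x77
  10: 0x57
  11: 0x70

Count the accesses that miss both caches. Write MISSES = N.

0: 0x71 (blk 14, set 0) → MISS  vc=[]
1: 0x50 (blk 10, set 0) → MISS  vc=[14]
2: 0x56 (blk 10, set 0) → L1-HIT  vc=[14]
3: 0x53 (blk 10, set 0) → L1-HIT  vc=[14]
4: 0x72 (blk 14, set 0) → VC-HIT  vc=[10]
5: 0x54 (blk 10, set 0) → VC-HIT  vc=[14]
6: 0x52 (blk 10, set 0) → L1-HIT  vc=[14]
7: 0x50 (blk 10, set 0) → L1-HIT  vc=[14]
8: 0x50 (blk 10, set 0) → L1-HIT  vc=[14]
9: 0x77 (blk 14, set 0) → VC-HIT  vc=[10]
10: 0x57 (blk 10, set 0) → VC-HIT  vc=[14]
11: 0x70 (blk 14, set 0) → VC-HIT  vc=[10]

MISSES = 2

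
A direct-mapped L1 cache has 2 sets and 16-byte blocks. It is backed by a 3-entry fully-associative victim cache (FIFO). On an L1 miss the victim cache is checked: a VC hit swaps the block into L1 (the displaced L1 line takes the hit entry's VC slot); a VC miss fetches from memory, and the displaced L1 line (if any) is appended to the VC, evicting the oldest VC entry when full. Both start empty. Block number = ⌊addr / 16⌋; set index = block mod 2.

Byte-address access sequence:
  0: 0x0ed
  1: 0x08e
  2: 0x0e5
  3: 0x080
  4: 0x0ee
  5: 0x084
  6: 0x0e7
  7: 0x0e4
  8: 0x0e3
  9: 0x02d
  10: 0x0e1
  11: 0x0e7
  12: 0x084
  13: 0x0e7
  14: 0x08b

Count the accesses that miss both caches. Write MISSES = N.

0: 0xed (blk 14, set 0) → MISS  vc=[]
1: 0x8e (blk 8, set 0) → MISS  vc=[14]
2: 0xe5 (blk 14, set 0) → VC-HIT  vc=[8]
3: 0x80 (blk 8, set 0) → VC-HIT  vc=[14]
4: 0xee (blk 14, set 0) → VC-HIT  vc=[8]
5: 0x84 (blk 8, set 0) → VC-HIT  vc=[14]
6: 0xe7 (blk 14, set 0) → VC-HIT  vc=[8]
7: 0xe4 (blk 14, set 0) → L1-HIT  vc=[8]
8: 0xe3 (blk 14, set 0) → L1-HIT  vc=[8]
9: 0x2d (blk 2, set 0) → MISS  vc=[8, 14]
10: 0xe1 (blk 14, set 0) → VC-HIT  vc=[8, 2]
11: 0xe7 (blk 14, set 0) → L1-HIT  vc=[8, 2]
12: 0x84 (blk 8, set 0) → VC-HIT  vc=[14, 2]
13: 0xe7 (blk 14, set 0) → VC-HIT  vc=[8, 2]
14: 0x8b (blk 8, set 0) → VC-HIT  vc=[14, 2]

MISSES = 3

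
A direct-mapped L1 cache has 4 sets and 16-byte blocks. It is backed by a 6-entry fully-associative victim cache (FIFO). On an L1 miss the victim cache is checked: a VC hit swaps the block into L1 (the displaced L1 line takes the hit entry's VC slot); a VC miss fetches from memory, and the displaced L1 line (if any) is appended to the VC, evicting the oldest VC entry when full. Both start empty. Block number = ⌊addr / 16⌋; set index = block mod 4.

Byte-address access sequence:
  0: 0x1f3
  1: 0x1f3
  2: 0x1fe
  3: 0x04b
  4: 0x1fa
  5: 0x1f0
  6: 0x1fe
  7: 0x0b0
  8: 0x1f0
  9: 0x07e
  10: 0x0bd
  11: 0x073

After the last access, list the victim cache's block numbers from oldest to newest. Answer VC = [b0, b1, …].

VC = [11, 31]

  [0] addr=0x1f3 blk=31 s=3: MISS | VC []
  [1] addr=0x1f3 blk=31 s=3: L1-HIT | VC []
  [2] addr=0x1fe blk=31 s=3: L1-HIT | VC []
  [3] addr=0x4b blk=4 s=0: MISS | VC []
  [4] addr=0x1fa blk=31 s=3: L1-HIT | VC []
  [5] addr=0x1f0 blk=31 s=3: L1-HIT | VC []
  [6] addr=0x1fe blk=31 s=3: L1-HIT | VC []
  [7] addr=0xb0 blk=11 s=3: MISS | VC [31]
  [8] addr=0x1f0 blk=31 s=3: VC-HIT | VC [11]
  [9] addr=0x7e blk=7 s=3: MISS | VC [11, 31]
  [10] addr=0xbd blk=11 s=3: VC-HIT | VC [7, 31]
  [11] addr=0x73 blk=7 s=3: VC-HIT | VC [11, 31]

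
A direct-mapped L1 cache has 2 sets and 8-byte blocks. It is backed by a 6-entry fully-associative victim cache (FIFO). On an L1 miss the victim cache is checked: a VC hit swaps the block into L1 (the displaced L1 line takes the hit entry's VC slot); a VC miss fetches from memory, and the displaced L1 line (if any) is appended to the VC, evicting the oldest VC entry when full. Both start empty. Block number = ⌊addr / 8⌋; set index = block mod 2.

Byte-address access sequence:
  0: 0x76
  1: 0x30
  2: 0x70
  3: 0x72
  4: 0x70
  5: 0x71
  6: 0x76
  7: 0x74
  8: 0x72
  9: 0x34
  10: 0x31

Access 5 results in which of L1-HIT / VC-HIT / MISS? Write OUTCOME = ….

#0 0x76→b14/s0 MISS; vc=[]
#1 0x30→b6/s0 MISS; vc=[14]
#2 0x70→b14/s0 VC-HIT; vc=[6]
#3 0x72→b14/s0 L1-HIT; vc=[6]
#4 0x70→b14/s0 L1-HIT; vc=[6]
#5 0x71→b14/s0 L1-HIT; vc=[6]
#6 0x76→b14/s0 L1-HIT; vc=[6]
#7 0x74→b14/s0 L1-HIT; vc=[6]
#8 0x72→b14/s0 L1-HIT; vc=[6]
#9 0x34→b6/s0 VC-HIT; vc=[14]
#10 0x31→b6/s0 L1-HIT; vc=[14]

OUTCOME = L1-HIT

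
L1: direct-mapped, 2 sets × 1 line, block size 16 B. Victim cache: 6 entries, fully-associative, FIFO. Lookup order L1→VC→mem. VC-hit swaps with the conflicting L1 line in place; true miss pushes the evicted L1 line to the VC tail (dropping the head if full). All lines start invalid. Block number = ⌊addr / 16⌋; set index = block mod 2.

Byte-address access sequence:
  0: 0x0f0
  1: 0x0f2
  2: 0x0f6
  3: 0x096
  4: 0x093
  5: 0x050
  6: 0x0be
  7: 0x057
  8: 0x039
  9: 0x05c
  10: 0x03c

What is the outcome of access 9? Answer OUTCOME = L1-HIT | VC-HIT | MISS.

OUTCOME = VC-HIT

  [0] addr=0xf0 blk=15 s=1: MISS | VC []
  [1] addr=0xf2 blk=15 s=1: L1-HIT | VC []
  [2] addr=0xf6 blk=15 s=1: L1-HIT | VC []
  [3] addr=0x96 blk=9 s=1: MISS | VC [15]
  [4] addr=0x93 blk=9 s=1: L1-HIT | VC [15]
  [5] addr=0x50 blk=5 s=1: MISS | VC [15, 9]
  [6] addr=0xbe blk=11 s=1: MISS | VC [15, 9, 5]
  [7] addr=0x57 blk=5 s=1: VC-HIT | VC [15, 9, 11]
  [8] addr=0x39 blk=3 s=1: MISS | VC [15, 9, 11, 5]
  [9] addr=0x5c blk=5 s=1: VC-HIT | VC [15, 9, 11, 3]
  [10] addr=0x3c blk=3 s=1: VC-HIT | VC [15, 9, 11, 5]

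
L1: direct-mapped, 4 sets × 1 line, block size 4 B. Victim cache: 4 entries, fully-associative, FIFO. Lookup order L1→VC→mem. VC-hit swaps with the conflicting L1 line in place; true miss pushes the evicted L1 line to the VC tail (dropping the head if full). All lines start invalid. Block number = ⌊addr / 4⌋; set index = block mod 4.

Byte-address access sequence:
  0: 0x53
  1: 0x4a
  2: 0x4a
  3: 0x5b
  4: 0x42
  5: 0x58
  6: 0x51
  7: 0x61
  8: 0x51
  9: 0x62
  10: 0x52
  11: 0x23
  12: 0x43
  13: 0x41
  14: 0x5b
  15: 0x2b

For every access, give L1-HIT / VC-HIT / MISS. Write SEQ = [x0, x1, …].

SEQ = [MISS, MISS, L1-HIT, MISS, MISS, L1-HIT, VC-HIT, MISS, VC-HIT, VC-HIT, VC-HIT, MISS, VC-HIT, L1-HIT, L1-HIT, MISS]

0: 0x53 (blk 20, set 0) → MISS  vc=[]
1: 0x4a (blk 18, set 2) → MISS  vc=[]
2: 0x4a (blk 18, set 2) → L1-HIT  vc=[]
3: 0x5b (blk 22, set 2) → MISS  vc=[18]
4: 0x42 (blk 16, set 0) → MISS  vc=[18, 20]
5: 0x58 (blk 22, set 2) → L1-HIT  vc=[18, 20]
6: 0x51 (blk 20, set 0) → VC-HIT  vc=[18, 16]
7: 0x61 (blk 24, set 0) → MISS  vc=[18, 16, 20]
8: 0x51 (blk 20, set 0) → VC-HIT  vc=[18, 16, 24]
9: 0x62 (blk 24, set 0) → VC-HIT  vc=[18, 16, 20]
10: 0x52 (blk 20, set 0) → VC-HIT  vc=[18, 16, 24]
11: 0x23 (blk 8, set 0) → MISS  vc=[18, 16, 24, 20]
12: 0x43 (blk 16, set 0) → VC-HIT  vc=[18, 8, 24, 20]
13: 0x41 (blk 16, set 0) → L1-HIT  vc=[18, 8, 24, 20]
14: 0x5b (blk 22, set 2) → L1-HIT  vc=[18, 8, 24, 20]
15: 0x2b (blk 10, set 2) → MISS  vc=[8, 24, 20, 22]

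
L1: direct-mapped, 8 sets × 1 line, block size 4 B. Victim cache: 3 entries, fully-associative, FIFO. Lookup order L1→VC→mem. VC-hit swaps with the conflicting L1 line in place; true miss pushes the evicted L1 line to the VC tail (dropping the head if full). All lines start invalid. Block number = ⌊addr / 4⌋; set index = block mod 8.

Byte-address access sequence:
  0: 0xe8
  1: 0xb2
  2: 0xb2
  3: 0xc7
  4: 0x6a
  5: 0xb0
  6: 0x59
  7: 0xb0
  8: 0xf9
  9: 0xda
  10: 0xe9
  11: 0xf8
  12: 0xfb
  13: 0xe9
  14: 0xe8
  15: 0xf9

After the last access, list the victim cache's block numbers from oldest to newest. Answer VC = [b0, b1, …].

0: 0xe8 (blk 58, set 2) → MISS  vc=[]
1: 0xb2 (blk 44, set 4) → MISS  vc=[]
2: 0xb2 (blk 44, set 4) → L1-HIT  vc=[]
3: 0xc7 (blk 49, set 1) → MISS  vc=[]
4: 0x6a (blk 26, set 2) → MISS  vc=[58]
5: 0xb0 (blk 44, set 4) → L1-HIT  vc=[58]
6: 0x59 (blk 22, set 6) → MISS  vc=[58]
7: 0xb0 (blk 44, set 4) → L1-HIT  vc=[58]
8: 0xf9 (blk 62, set 6) → MISS  vc=[58, 22]
9: 0xda (blk 54, set 6) → MISS  vc=[58, 22, 62]
10: 0xe9 (blk 58, set 2) → VC-HIT  vc=[26, 22, 62]
11: 0xf8 (blk 62, set 6) → VC-HIT  vc=[26, 22, 54]
12: 0xfb (blk 62, set 6) → L1-HIT  vc=[26, 22, 54]
13: 0xe9 (blk 58, set 2) → L1-HIT  vc=[26, 22, 54]
14: 0xe8 (blk 58, set 2) → L1-HIT  vc=[26, 22, 54]
15: 0xf9 (blk 62, set 6) → L1-HIT  vc=[26, 22, 54]

VC = [26, 22, 54]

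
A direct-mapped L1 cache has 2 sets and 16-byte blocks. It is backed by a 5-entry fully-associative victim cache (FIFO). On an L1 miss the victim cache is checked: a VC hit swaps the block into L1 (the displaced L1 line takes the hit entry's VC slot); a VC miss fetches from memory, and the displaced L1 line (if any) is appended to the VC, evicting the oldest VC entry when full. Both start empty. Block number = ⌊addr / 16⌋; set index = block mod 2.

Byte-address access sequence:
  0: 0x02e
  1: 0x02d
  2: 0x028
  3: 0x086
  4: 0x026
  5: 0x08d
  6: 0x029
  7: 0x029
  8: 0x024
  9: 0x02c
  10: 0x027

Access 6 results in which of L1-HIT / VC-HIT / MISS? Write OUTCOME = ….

  [0] addr=0x2e blk=2 s=0: MISS | VC []
  [1] addr=0x2d blk=2 s=0: L1-HIT | VC []
  [2] addr=0x28 blk=2 s=0: L1-HIT | VC []
  [3] addr=0x86 blk=8 s=0: MISS | VC [2]
  [4] addr=0x26 blk=2 s=0: VC-HIT | VC [8]
  [5] addr=0x8d blk=8 s=0: VC-HIT | VC [2]
  [6] addr=0x29 blk=2 s=0: VC-HIT | VC [8]
  [7] addr=0x29 blk=2 s=0: L1-HIT | VC [8]
  [8] addr=0x24 blk=2 s=0: L1-HIT | VC [8]
  [9] addr=0x2c blk=2 s=0: L1-HIT | VC [8]
  [10] addr=0x27 blk=2 s=0: L1-HIT | VC [8]

OUTCOME = VC-HIT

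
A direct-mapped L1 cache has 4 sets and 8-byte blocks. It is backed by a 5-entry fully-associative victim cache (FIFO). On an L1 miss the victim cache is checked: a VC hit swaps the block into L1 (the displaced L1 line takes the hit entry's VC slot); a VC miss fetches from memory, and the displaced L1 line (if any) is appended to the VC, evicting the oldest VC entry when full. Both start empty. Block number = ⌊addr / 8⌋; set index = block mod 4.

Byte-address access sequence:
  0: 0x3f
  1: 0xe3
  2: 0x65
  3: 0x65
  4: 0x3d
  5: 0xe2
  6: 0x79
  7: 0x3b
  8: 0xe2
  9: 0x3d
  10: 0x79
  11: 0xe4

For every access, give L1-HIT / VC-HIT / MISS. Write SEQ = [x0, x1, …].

SEQ = [MISS, MISS, MISS, L1-HIT, L1-HIT, VC-HIT, MISS, VC-HIT, L1-HIT, L1-HIT, VC-HIT, L1-HIT]

  [0] addr=0x3f blk=7 s=3: MISS | VC []
  [1] addr=0xe3 blk=28 s=0: MISS | VC []
  [2] addr=0x65 blk=12 s=0: MISS | VC [28]
  [3] addr=0x65 blk=12 s=0: L1-HIT | VC [28]
  [4] addr=0x3d blk=7 s=3: L1-HIT | VC [28]
  [5] addr=0xe2 blk=28 s=0: VC-HIT | VC [12]
  [6] addr=0x79 blk=15 s=3: MISS | VC [12, 7]
  [7] addr=0x3b blk=7 s=3: VC-HIT | VC [12, 15]
  [8] addr=0xe2 blk=28 s=0: L1-HIT | VC [12, 15]
  [9] addr=0x3d blk=7 s=3: L1-HIT | VC [12, 15]
  [10] addr=0x79 blk=15 s=3: VC-HIT | VC [12, 7]
  [11] addr=0xe4 blk=28 s=0: L1-HIT | VC [12, 7]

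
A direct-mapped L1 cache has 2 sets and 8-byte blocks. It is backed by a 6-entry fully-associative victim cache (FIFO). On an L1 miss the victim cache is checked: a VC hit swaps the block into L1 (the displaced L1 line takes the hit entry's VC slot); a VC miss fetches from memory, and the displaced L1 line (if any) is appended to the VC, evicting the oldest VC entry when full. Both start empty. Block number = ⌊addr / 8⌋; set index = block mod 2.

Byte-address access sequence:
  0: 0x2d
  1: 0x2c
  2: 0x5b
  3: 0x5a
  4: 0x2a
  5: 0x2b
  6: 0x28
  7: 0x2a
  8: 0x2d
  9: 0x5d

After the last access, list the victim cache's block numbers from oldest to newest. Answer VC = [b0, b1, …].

VC = [5]

0: 0x2d (blk 5, set 1) → MISS  vc=[]
1: 0x2c (blk 5, set 1) → L1-HIT  vc=[]
2: 0x5b (blk 11, set 1) → MISS  vc=[5]
3: 0x5a (blk 11, set 1) → L1-HIT  vc=[5]
4: 0x2a (blk 5, set 1) → VC-HIT  vc=[11]
5: 0x2b (blk 5, set 1) → L1-HIT  vc=[11]
6: 0x28 (blk 5, set 1) → L1-HIT  vc=[11]
7: 0x2a (blk 5, set 1) → L1-HIT  vc=[11]
8: 0x2d (blk 5, set 1) → L1-HIT  vc=[11]
9: 0x5d (blk 11, set 1) → VC-HIT  vc=[5]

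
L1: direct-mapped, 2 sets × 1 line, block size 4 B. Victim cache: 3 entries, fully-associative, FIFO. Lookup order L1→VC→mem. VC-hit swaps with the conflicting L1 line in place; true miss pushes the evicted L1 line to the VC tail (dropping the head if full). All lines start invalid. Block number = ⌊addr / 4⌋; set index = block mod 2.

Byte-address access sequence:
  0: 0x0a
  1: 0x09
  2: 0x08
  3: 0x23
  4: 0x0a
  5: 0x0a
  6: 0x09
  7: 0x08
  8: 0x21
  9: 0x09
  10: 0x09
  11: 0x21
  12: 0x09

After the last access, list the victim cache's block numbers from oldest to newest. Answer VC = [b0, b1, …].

VC = [8]

  [0] addr=0xa blk=2 s=0: MISS | VC []
  [1] addr=0x9 blk=2 s=0: L1-HIT | VC []
  [2] addr=0x8 blk=2 s=0: L1-HIT | VC []
  [3] addr=0x23 blk=8 s=0: MISS | VC [2]
  [4] addr=0xa blk=2 s=0: VC-HIT | VC [8]
  [5] addr=0xa blk=2 s=0: L1-HIT | VC [8]
  [6] addr=0x9 blk=2 s=0: L1-HIT | VC [8]
  [7] addr=0x8 blk=2 s=0: L1-HIT | VC [8]
  [8] addr=0x21 blk=8 s=0: VC-HIT | VC [2]
  [9] addr=0x9 blk=2 s=0: VC-HIT | VC [8]
  [10] addr=0x9 blk=2 s=0: L1-HIT | VC [8]
  [11] addr=0x21 blk=8 s=0: VC-HIT | VC [2]
  [12] addr=0x9 blk=2 s=0: VC-HIT | VC [8]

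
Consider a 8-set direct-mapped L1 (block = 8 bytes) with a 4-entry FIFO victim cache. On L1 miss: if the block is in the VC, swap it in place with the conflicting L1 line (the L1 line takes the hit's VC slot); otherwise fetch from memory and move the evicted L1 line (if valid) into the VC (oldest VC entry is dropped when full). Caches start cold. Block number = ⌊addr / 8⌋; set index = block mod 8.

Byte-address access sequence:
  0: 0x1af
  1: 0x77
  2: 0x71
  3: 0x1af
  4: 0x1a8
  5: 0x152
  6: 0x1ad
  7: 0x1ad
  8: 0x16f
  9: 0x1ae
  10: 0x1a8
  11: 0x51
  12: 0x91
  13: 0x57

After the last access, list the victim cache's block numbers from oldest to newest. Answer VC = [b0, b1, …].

  [0] addr=0x1af blk=53 s=5: MISS | VC []
  [1] addr=0x77 blk=14 s=6: MISS | VC []
  [2] addr=0x71 blk=14 s=6: L1-HIT | VC []
  [3] addr=0x1af blk=53 s=5: L1-HIT | VC []
  [4] addr=0x1a8 blk=53 s=5: L1-HIT | VC []
  [5] addr=0x152 blk=42 s=2: MISS | VC []
  [6] addr=0x1ad blk=53 s=5: L1-HIT | VC []
  [7] addr=0x1ad blk=53 s=5: L1-HIT | VC []
  [8] addr=0x16f blk=45 s=5: MISS | VC [53]
  [9] addr=0x1ae blk=53 s=5: VC-HIT | VC [45]
  [10] addr=0x1a8 blk=53 s=5: L1-HIT | VC [45]
  [11] addr=0x51 blk=10 s=2: MISS | VC [45, 42]
  [12] addr=0x91 blk=18 s=2: MISS | VC [45, 42, 10]
  [13] addr=0x57 blk=10 s=2: VC-HIT | VC [45, 42, 18]

VC = [45, 42, 18]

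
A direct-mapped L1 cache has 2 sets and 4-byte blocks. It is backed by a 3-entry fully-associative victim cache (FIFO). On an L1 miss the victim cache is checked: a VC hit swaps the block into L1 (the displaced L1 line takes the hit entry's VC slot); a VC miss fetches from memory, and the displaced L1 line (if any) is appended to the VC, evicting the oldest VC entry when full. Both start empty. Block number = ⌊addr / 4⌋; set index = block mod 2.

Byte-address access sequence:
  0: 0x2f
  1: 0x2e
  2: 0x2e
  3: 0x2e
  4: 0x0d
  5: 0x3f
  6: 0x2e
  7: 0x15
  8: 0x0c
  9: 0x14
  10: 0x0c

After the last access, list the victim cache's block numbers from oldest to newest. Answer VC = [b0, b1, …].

VC = [15, 5, 11]

0: 0x2f (blk 11, set 1) → MISS  vc=[]
1: 0x2e (blk 11, set 1) → L1-HIT  vc=[]
2: 0x2e (blk 11, set 1) → L1-HIT  vc=[]
3: 0x2e (blk 11, set 1) → L1-HIT  vc=[]
4: 0xd (blk 3, set 1) → MISS  vc=[11]
5: 0x3f (blk 15, set 1) → MISS  vc=[11, 3]
6: 0x2e (blk 11, set 1) → VC-HIT  vc=[15, 3]
7: 0x15 (blk 5, set 1) → MISS  vc=[15, 3, 11]
8: 0xc (blk 3, set 1) → VC-HIT  vc=[15, 5, 11]
9: 0x14 (blk 5, set 1) → VC-HIT  vc=[15, 3, 11]
10: 0xc (blk 3, set 1) → VC-HIT  vc=[15, 5, 11]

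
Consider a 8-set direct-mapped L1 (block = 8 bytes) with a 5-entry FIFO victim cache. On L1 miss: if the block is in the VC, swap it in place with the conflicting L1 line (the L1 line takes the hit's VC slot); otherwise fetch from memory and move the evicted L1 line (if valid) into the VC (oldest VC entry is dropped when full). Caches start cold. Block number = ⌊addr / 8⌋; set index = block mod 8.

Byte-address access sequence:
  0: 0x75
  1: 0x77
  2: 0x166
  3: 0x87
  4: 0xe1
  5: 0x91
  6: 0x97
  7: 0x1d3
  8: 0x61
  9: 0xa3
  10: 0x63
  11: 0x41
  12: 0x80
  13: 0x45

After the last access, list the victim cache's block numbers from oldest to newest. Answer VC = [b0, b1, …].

VC = [44, 18, 28, 20, 16]

  [0] addr=0x75 blk=14 s=6: MISS | VC []
  [1] addr=0x77 blk=14 s=6: L1-HIT | VC []
  [2] addr=0x166 blk=44 s=4: MISS | VC []
  [3] addr=0x87 blk=16 s=0: MISS | VC []
  [4] addr=0xe1 blk=28 s=4: MISS | VC [44]
  [5] addr=0x91 blk=18 s=2: MISS | VC [44]
  [6] addr=0x97 blk=18 s=2: L1-HIT | VC [44]
  [7] addr=0x1d3 blk=58 s=2: MISS | VC [44, 18]
  [8] addr=0x61 blk=12 s=4: MISS | VC [44, 18, 28]
  [9] addr=0xa3 blk=20 s=4: MISS | VC [44, 18, 28, 12]
  [10] addr=0x63 blk=12 s=4: VC-HIT | VC [44, 18, 28, 20]
  [11] addr=0x41 blk=8 s=0: MISS | VC [44, 18, 28, 20, 16]
  [12] addr=0x80 blk=16 s=0: VC-HIT | VC [44, 18, 28, 20, 8]
  [13] addr=0x45 blk=8 s=0: VC-HIT | VC [44, 18, 28, 20, 16]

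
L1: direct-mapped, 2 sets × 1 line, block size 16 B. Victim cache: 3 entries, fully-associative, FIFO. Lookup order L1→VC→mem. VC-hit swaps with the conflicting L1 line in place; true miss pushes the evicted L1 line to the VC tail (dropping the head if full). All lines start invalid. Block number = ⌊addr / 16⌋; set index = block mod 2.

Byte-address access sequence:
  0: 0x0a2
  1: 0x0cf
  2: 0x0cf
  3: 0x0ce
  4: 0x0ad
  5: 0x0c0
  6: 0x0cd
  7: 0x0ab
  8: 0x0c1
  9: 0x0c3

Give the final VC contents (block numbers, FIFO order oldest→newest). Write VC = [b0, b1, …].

  [0] addr=0xa2 blk=10 s=0: MISS | VC []
  [1] addr=0xcf blk=12 s=0: MISS | VC [10]
  [2] addr=0xcf blk=12 s=0: L1-HIT | VC [10]
  [3] addr=0xce blk=12 s=0: L1-HIT | VC [10]
  [4] addr=0xad blk=10 s=0: VC-HIT | VC [12]
  [5] addr=0xc0 blk=12 s=0: VC-HIT | VC [10]
  [6] addr=0xcd blk=12 s=0: L1-HIT | VC [10]
  [7] addr=0xab blk=10 s=0: VC-HIT | VC [12]
  [8] addr=0xc1 blk=12 s=0: VC-HIT | VC [10]
  [9] addr=0xc3 blk=12 s=0: L1-HIT | VC [10]

VC = [10]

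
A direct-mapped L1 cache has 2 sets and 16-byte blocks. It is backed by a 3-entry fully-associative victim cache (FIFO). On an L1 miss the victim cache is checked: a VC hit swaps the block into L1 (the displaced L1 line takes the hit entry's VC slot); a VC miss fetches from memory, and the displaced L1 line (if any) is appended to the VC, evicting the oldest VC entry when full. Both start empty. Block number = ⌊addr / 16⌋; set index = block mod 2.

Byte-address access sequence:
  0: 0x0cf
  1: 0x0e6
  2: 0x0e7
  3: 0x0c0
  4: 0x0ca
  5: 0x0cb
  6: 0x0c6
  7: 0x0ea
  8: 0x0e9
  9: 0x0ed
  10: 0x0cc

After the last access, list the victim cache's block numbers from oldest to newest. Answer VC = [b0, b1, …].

VC = [14]

0: 0xcf (blk 12, set 0) → MISS  vc=[]
1: 0xe6 (blk 14, set 0) → MISS  vc=[12]
2: 0xe7 (blk 14, set 0) → L1-HIT  vc=[12]
3: 0xc0 (blk 12, set 0) → VC-HIT  vc=[14]
4: 0xca (blk 12, set 0) → L1-HIT  vc=[14]
5: 0xcb (blk 12, set 0) → L1-HIT  vc=[14]
6: 0xc6 (blk 12, set 0) → L1-HIT  vc=[14]
7: 0xea (blk 14, set 0) → VC-HIT  vc=[12]
8: 0xe9 (blk 14, set 0) → L1-HIT  vc=[12]
9: 0xed (blk 14, set 0) → L1-HIT  vc=[12]
10: 0xcc (blk 12, set 0) → VC-HIT  vc=[14]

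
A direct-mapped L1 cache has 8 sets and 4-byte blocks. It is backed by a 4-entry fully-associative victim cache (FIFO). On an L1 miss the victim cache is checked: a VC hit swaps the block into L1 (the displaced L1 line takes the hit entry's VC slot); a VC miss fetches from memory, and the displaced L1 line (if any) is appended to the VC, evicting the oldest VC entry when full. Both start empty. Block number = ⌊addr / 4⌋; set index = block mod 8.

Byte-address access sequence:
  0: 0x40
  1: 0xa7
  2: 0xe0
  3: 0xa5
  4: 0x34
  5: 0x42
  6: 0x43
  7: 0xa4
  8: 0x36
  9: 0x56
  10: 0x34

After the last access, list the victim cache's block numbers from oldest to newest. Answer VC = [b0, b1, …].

#0 0x40→b16/s0 MISS; vc=[]
#1 0xa7→b41/s1 MISS; vc=[]
#2 0xe0→b56/s0 MISS; vc=[16]
#3 0xa5→b41/s1 L1-HIT; vc=[16]
#4 0x34→b13/s5 MISS; vc=[16]
#5 0x42→b16/s0 VC-HIT; vc=[56]
#6 0x43→b16/s0 L1-HIT; vc=[56]
#7 0xa4→b41/s1 L1-HIT; vc=[56]
#8 0x36→b13/s5 L1-HIT; vc=[56]
#9 0x56→b21/s5 MISS; vc=[56,13]
#10 0x34→b13/s5 VC-HIT; vc=[56,21]

VC = [56, 21]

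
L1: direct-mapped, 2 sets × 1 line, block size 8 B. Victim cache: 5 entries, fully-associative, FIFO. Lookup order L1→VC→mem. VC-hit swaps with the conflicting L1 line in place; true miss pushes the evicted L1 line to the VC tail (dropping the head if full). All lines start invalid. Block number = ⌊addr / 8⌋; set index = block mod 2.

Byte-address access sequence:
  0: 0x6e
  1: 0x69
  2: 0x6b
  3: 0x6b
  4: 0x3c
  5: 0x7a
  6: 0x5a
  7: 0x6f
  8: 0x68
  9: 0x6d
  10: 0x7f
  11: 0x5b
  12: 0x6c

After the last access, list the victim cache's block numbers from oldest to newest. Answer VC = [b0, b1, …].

VC = [15, 7, 11]

#0 0x6e→b13/s1 MISS; vc=[]
#1 0x69→b13/s1 L1-HIT; vc=[]
#2 0x6b→b13/s1 L1-HIT; vc=[]
#3 0x6b→b13/s1 L1-HIT; vc=[]
#4 0x3c→b7/s1 MISS; vc=[13]
#5 0x7a→b15/s1 MISS; vc=[13,7]
#6 0x5a→b11/s1 MISS; vc=[13,7,15]
#7 0x6f→b13/s1 VC-HIT; vc=[11,7,15]
#8 0x68→b13/s1 L1-HIT; vc=[11,7,15]
#9 0x6d→b13/s1 L1-HIT; vc=[11,7,15]
#10 0x7f→b15/s1 VC-HIT; vc=[11,7,13]
#11 0x5b→b11/s1 VC-HIT; vc=[15,7,13]
#12 0x6c→b13/s1 VC-HIT; vc=[15,7,11]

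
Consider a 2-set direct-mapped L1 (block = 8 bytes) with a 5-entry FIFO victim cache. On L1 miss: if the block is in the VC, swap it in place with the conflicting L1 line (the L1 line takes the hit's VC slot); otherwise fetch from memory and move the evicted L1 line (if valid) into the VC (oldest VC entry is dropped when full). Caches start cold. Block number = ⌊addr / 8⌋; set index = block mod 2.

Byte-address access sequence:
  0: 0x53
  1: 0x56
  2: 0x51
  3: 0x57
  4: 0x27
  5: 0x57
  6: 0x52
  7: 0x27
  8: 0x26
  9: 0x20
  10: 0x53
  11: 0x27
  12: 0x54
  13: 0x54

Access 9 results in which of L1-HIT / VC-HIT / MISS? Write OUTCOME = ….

OUTCOME = L1-HIT

0: 0x53 (blk 10, set 0) → MISS  vc=[]
1: 0x56 (blk 10, set 0) → L1-HIT  vc=[]
2: 0x51 (blk 10, set 0) → L1-HIT  vc=[]
3: 0x57 (blk 10, set 0) → L1-HIT  vc=[]
4: 0x27 (blk 4, set 0) → MISS  vc=[10]
5: 0x57 (blk 10, set 0) → VC-HIT  vc=[4]
6: 0x52 (blk 10, set 0) → L1-HIT  vc=[4]
7: 0x27 (blk 4, set 0) → VC-HIT  vc=[10]
8: 0x26 (blk 4, set 0) → L1-HIT  vc=[10]
9: 0x20 (blk 4, set 0) → L1-HIT  vc=[10]
10: 0x53 (blk 10, set 0) → VC-HIT  vc=[4]
11: 0x27 (blk 4, set 0) → VC-HIT  vc=[10]
12: 0x54 (blk 10, set 0) → VC-HIT  vc=[4]
13: 0x54 (blk 10, set 0) → L1-HIT  vc=[4]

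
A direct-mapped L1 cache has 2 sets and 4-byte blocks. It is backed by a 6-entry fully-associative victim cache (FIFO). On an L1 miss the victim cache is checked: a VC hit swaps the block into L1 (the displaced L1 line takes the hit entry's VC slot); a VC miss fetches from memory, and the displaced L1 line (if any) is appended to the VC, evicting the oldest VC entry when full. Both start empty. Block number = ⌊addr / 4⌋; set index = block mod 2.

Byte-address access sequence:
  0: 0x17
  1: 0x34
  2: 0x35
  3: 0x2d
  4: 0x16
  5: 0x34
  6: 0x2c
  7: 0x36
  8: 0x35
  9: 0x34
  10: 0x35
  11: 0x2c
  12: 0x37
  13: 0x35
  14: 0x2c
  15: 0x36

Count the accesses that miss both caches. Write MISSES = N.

MISSES = 3

#0 0x17→b5/s1 MISS; vc=[]
#1 0x34→b13/s1 MISS; vc=[5]
#2 0x35→b13/s1 L1-HIT; vc=[5]
#3 0x2d→b11/s1 MISS; vc=[5,13]
#4 0x16→b5/s1 VC-HIT; vc=[11,13]
#5 0x34→b13/s1 VC-HIT; vc=[11,5]
#6 0x2c→b11/s1 VC-HIT; vc=[13,5]
#7 0x36→b13/s1 VC-HIT; vc=[11,5]
#8 0x35→b13/s1 L1-HIT; vc=[11,5]
#9 0x34→b13/s1 L1-HIT; vc=[11,5]
#10 0x35→b13/s1 L1-HIT; vc=[11,5]
#11 0x2c→b11/s1 VC-HIT; vc=[13,5]
#12 0x37→b13/s1 VC-HIT; vc=[11,5]
#13 0x35→b13/s1 L1-HIT; vc=[11,5]
#14 0x2c→b11/s1 VC-HIT; vc=[13,5]
#15 0x36→b13/s1 VC-HIT; vc=[11,5]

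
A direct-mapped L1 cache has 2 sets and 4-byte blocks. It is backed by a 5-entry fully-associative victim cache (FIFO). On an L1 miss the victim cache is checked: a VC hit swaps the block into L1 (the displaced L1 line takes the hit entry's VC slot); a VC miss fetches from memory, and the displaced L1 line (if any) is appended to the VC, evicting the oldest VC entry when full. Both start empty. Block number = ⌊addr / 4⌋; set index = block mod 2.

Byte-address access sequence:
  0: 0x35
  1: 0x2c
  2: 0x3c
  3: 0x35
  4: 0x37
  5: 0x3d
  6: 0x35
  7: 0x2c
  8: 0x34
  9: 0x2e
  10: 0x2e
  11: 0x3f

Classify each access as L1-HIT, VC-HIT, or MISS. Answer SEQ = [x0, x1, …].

  [0] addr=0x35 blk=13 s=1: MISS | VC []
  [1] addr=0x2c blk=11 s=1: MISS | VC [13]
  [2] addr=0x3c blk=15 s=1: MISS | VC [13, 11]
  [3] addr=0x35 blk=13 s=1: VC-HIT | VC [15, 11]
  [4] addr=0x37 blk=13 s=1: L1-HIT | VC [15, 11]
  [5] addr=0x3d blk=15 s=1: VC-HIT | VC [13, 11]
  [6] addr=0x35 blk=13 s=1: VC-HIT | VC [15, 11]
  [7] addr=0x2c blk=11 s=1: VC-HIT | VC [15, 13]
  [8] addr=0x34 blk=13 s=1: VC-HIT | VC [15, 11]
  [9] addr=0x2e blk=11 s=1: VC-HIT | VC [15, 13]
  [10] addr=0x2e blk=11 s=1: L1-HIT | VC [15, 13]
  [11] addr=0x3f blk=15 s=1: VC-HIT | VC [11, 13]

SEQ = [MISS, MISS, MISS, VC-HIT, L1-HIT, VC-HIT, VC-HIT, VC-HIT, VC-HIT, VC-HIT, L1-HIT, VC-HIT]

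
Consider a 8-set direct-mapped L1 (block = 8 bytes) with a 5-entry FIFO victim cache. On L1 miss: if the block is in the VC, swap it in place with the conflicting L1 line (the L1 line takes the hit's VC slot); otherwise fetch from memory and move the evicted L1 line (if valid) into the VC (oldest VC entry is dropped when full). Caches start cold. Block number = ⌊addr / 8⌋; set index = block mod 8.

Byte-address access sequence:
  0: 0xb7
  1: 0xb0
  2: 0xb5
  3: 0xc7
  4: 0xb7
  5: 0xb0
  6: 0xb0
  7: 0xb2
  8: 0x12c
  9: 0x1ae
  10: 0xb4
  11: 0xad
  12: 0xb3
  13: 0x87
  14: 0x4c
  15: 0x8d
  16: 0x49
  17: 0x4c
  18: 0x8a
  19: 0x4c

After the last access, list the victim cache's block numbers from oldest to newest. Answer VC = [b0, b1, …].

#0 0xb7→b22/s6 MISS; vc=[]
#1 0xb0→b22/s6 L1-HIT; vc=[]
#2 0xb5→b22/s6 L1-HIT; vc=[]
#3 0xc7→b24/s0 MISS; vc=[]
#4 0xb7→b22/s6 L1-HIT; vc=[]
#5 0xb0→b22/s6 L1-HIT; vc=[]
#6 0xb0→b22/s6 L1-HIT; vc=[]
#7 0xb2→b22/s6 L1-HIT; vc=[]
#8 0x12c→b37/s5 MISS; vc=[]
#9 0x1ae→b53/s5 MISS; vc=[37]
#10 0xb4→b22/s6 L1-HIT; vc=[37]
#11 0xad→b21/s5 MISS; vc=[37,53]
#12 0xb3→b22/s6 L1-HIT; vc=[37,53]
#13 0x87→b16/s0 MISS; vc=[37,53,24]
#14 0x4c→b9/s1 MISS; vc=[37,53,24]
#15 0x8d→b17/s1 MISS; vc=[37,53,24,9]
#16 0x49→b9/s1 VC-HIT; vc=[37,53,24,17]
#17 0x4c→b9/s1 L1-HIT; vc=[37,53,24,17]
#18 0x8a→b17/s1 VC-HIT; vc=[37,53,24,9]
#19 0x4c→b9/s1 VC-HIT; vc=[37,53,24,17]

VC = [37, 53, 24, 17]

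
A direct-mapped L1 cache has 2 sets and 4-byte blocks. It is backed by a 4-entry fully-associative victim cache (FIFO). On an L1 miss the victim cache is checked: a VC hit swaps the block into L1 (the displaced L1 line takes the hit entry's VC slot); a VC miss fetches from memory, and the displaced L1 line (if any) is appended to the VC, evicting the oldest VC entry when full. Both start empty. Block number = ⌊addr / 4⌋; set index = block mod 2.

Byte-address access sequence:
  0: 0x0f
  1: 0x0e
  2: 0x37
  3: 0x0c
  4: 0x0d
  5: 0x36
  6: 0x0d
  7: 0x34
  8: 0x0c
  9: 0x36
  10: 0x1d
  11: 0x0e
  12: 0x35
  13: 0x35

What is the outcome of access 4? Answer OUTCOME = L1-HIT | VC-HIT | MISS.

OUTCOME = L1-HIT

0: 0xf (blk 3, set 1) → MISS  vc=[]
1: 0xe (blk 3, set 1) → L1-HIT  vc=[]
2: 0x37 (blk 13, set 1) → MISS  vc=[3]
3: 0xc (blk 3, set 1) → VC-HIT  vc=[13]
4: 0xd (blk 3, set 1) → L1-HIT  vc=[13]
5: 0x36 (blk 13, set 1) → VC-HIT  vc=[3]
6: 0xd (blk 3, set 1) → VC-HIT  vc=[13]
7: 0x34 (blk 13, set 1) → VC-HIT  vc=[3]
8: 0xc (blk 3, set 1) → VC-HIT  vc=[13]
9: 0x36 (blk 13, set 1) → VC-HIT  vc=[3]
10: 0x1d (blk 7, set 1) → MISS  vc=[3, 13]
11: 0xe (blk 3, set 1) → VC-HIT  vc=[7, 13]
12: 0x35 (blk 13, set 1) → VC-HIT  vc=[7, 3]
13: 0x35 (blk 13, set 1) → L1-HIT  vc=[7, 3]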